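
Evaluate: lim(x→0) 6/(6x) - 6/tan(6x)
This is an ∞-∞ indeterminate form.

Combine fractions or rationalize to convert ∞-∞ to 0/0 form:
  lim(x→0) 6/(6x) - 6/tan(6x) = 0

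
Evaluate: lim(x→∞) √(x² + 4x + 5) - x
This is an ∞-∞ indeterminate form.

Combine fractions or rationalize to convert ∞-∞ to 0/0 form:
  lim(x→∞) √(x² + 4x + 5) - x = 2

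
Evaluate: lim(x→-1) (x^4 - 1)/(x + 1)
This is a standard limit.

Factor or rationalize the expression:
  lim(x→-1) (x^4 - 1)/(x + 1) = -4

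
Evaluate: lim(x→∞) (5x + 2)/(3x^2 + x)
This is an ∞/∞ indeterminate form.

Apply L'Hôpital's rule: differentiate numerator and denominator separately.
  f(x) = 5·x + 2   ⇒   f'(x) = 5
  g(x) = 3·x^2 + x   ⇒   g'(x) = 6·x + 1
  lim(x→∞) f'(x)/g'(x) = lim(x→∞) (5)/(6·x + 1)
  = 0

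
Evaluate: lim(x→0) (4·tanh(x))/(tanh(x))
This is a 0/0 indeterminate form.

Apply L'Hôpital's rule: differentiate numerator and denominator separately.
  f(x) = 4·tanh(x)   ⇒   f'(x) = 4 - 4·tanh(x)^2
  g(x) = tanh(x)   ⇒   g'(x) = 1 - tanh(x)^2
  lim(x→0) f'(x)/g'(x) = lim(x→0) (4 - 4·tanh(x)^2)/(1 - tanh(x)^2)
  = 4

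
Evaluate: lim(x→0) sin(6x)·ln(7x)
This is a 0·∞ indeterminate form.

Rewrite 0·∞ as a quotient (0/0 or ∞/∞ form), then apply L'Hôpital's rule:
  lim(x→0) sin(6x)·ln(7x) = 0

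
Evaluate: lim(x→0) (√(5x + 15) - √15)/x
This is a standard limit.

Factor or rationalize the expression:
  lim(x→0) (√(5x + 15) - √15)/x = sqrt(15)/6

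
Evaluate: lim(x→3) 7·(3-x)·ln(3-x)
This is a 0·∞ indeterminate form.

Rewrite 0·∞ as a quotient (0/0 or ∞/∞ form), then apply L'Hôpital's rule:
  lim(x→3) 7·(3-x)·ln(3-x) = 0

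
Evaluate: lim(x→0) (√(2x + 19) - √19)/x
This is a standard limit.

Factor or rationalize the expression:
  lim(x→0) (√(2x + 19) - √19)/x = sqrt(19)/19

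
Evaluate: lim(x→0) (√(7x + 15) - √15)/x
This is a standard limit.

Factor or rationalize the expression:
  lim(x→0) (√(7x + 15) - √15)/x = 7·sqrt(15)/30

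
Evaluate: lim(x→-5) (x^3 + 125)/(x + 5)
This is a standard limit.

Factor or rationalize the expression:
  lim(x→-5) (x^3 + 125)/(x + 5) = 75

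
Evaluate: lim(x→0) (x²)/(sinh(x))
This is a 0/0 indeterminate form.

Apply L'Hôpital's rule: differentiate numerator and denominator separately.
  f(x) = x^2   ⇒   f'(x) = 2·x
  g(x) = sinh(x)   ⇒   g'(x) = cosh(x)
  lim(x→0) f'(x)/g'(x) = lim(x→0) (2·x)/(cosh(x))
  = 0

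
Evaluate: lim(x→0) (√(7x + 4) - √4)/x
This is a standard limit.

Factor or rationalize the expression:
  lim(x→0) (√(7x + 4) - √4)/x = 7/4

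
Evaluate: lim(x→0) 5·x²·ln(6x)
This is a 0·∞ indeterminate form.

Rewrite 0·∞ as a quotient (0/0 or ∞/∞ form), then apply L'Hôpital's rule:
  lim(x→0) 5·x²·ln(6x) = 0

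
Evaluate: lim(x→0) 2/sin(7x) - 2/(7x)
This is an ∞-∞ indeterminate form.

Combine fractions or rationalize to convert ∞-∞ to 0/0 form:
  lim(x→0) 2/sin(7x) - 2/(7x) = 0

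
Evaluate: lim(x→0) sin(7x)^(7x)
This is an exponential indeterminate form.

For exponential indeterminate forms, take the natural log:
  Let L = lim(x→0) sin(7x)^(7x)
  Then ln(L) = lim(x→0) [exponent × ln(base)]
  Evaluate using L'Hôpital or standard limits, then exponentiate.
  L = 1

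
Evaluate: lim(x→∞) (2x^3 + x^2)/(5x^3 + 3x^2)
This is an ∞/∞ indeterminate form.

Apply L'Hôpital's rule: differentiate numerator and denominator separately.
  f(x) = 2·x^3 + x^2   ⇒   f'(x) = 6·x^2 + 2·x
  g(x) = 5·x^3 + 3·x^2   ⇒   g'(x) = 15·x^2 + 6·x
  lim(x→∞) f'(x)/g'(x) = lim(x→∞) (6·x^2 + 2·x)/(15·x^2 + 6·x)
  = 2/5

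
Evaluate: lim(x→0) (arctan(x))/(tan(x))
This is a 0/0 indeterminate form.

Apply L'Hôpital's rule: differentiate numerator and denominator separately.
  f(x) = atan(x)   ⇒   f'(x) = 1/(x^2 + 1)
  g(x) = tan(x)   ⇒   g'(x) = tan(x)^2 + 1
  lim(x→0) f'(x)/g'(x) = lim(x→0) (1/(x^2 + 1))/(tan(x)^2 + 1)
  = 1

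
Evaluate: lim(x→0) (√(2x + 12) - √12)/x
This is a standard limit.

Factor or rationalize the expression:
  lim(x→0) (√(2x + 12) - √12)/x = sqrt(3)/6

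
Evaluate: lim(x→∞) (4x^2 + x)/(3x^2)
This is an ∞/∞ indeterminate form.

Apply L'Hôpital's rule: differentiate numerator and denominator separately.
  f(x) = 4·x^2 + x   ⇒   f'(x) = 8·x + 1
  g(x) = 3·x^2   ⇒   g'(x) = 6·x
  lim(x→∞) f'(x)/g'(x) = lim(x→∞) (8·x + 1)/(6·x)
  = 4/3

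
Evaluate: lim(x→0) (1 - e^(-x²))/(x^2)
This is a 0/0 indeterminate form.

Apply L'Hôpital's rule: differentiate numerator and denominator separately.
  f(x) = 1 - e^(-x^2)   ⇒   f'(x) = 2·x·e^(-x^2)
  g(x) = x^2   ⇒   g'(x) = 2·x
  lim(x→0) f'(x)/g'(x) = lim(x→0) (2·x·e^(-x^2))/(2·x)
  = 1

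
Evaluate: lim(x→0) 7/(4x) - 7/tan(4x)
This is an ∞-∞ indeterminate form.

Combine fractions or rationalize to convert ∞-∞ to 0/0 form:
  lim(x→0) 7/(4x) - 7/tan(4x) = 0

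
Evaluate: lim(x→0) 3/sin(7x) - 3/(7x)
This is an ∞-∞ indeterminate form.

Combine fractions or rationalize to convert ∞-∞ to 0/0 form:
  lim(x→0) 3/sin(7x) - 3/(7x) = 0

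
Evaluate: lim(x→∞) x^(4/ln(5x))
This is an exponential indeterminate form.

For exponential indeterminate forms, take the natural log:
  Let L = lim(x→∞) x^(4/ln(5x))
  Then ln(L) = lim(x→∞) [exponent × ln(base)]
  Evaluate using L'Hôpital or standard limits, then exponentiate.
  L = e^(4)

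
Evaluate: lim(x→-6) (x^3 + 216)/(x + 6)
This is a standard limit.

Factor or rationalize the expression:
  lim(x→-6) (x^3 + 216)/(x + 6) = 108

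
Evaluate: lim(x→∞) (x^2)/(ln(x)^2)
This is an ∞/∞ indeterminate form.

Apply L'Hôpital's rule: differentiate numerator and denominator separately.
  f(x) = x^2   ⇒   f'(x) = 2·x
  g(x) = ln(x)^2   ⇒   g'(x) = 2·ln(x)/x
  lim(x→∞) f'(x)/g'(x) = lim(x→∞) (2·x)/(2·ln(x)/x)
  = ∞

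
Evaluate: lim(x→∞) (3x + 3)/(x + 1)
This is an ∞/∞ indeterminate form.

Apply L'Hôpital's rule: differentiate numerator and denominator separately.
  f(x) = 3·x + 3   ⇒   f'(x) = 3
  g(x) = x + 1   ⇒   g'(x) = 1
  lim(x→∞) f'(x)/g'(x) = lim(x→∞) (3)/(1)
  = 3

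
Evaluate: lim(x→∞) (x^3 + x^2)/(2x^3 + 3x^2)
This is an ∞/∞ indeterminate form.

Apply L'Hôpital's rule: differentiate numerator and denominator separately.
  f(x) = x^3 + x^2   ⇒   f'(x) = 3·x^2 + 2·x
  g(x) = 2·x^3 + 3·x^2   ⇒   g'(x) = 6·x^2 + 6·x
  lim(x→∞) f'(x)/g'(x) = lim(x→∞) (3·x^2 + 2·x)/(6·x^2 + 6·x)
  = 1/2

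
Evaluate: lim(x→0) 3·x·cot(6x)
This is a 0·∞ indeterminate form.

Rewrite 0·∞ as a quotient (0/0 or ∞/∞ form), then apply L'Hôpital's rule:
  lim(x→0) 3·x·cot(6x) = 1/2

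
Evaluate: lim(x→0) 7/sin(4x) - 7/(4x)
This is an ∞-∞ indeterminate form.

Combine fractions or rationalize to convert ∞-∞ to 0/0 form:
  lim(x→0) 7/sin(4x) - 7/(4x) = 0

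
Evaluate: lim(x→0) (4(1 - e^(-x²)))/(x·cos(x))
This is a 0/0 indeterminate form.

Apply L'Hôpital's rule: differentiate numerator and denominator separately.
  f(x) = 4 - 4·e^(-x^2)   ⇒   f'(x) = 8·x·e^(-x^2)
  g(x) = x·cos(x)   ⇒   g'(x) = -x·sin(x) + cos(x)
  lim(x→0) f'(x)/g'(x) = lim(x→0) (8·x·e^(-x^2))/(-x·sin(x) + cos(x))
  = 0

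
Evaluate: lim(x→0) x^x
This is an exponential indeterminate form.

For exponential indeterminate forms, take the natural log:
  Let L = lim(x→0) x^x
  Then ln(L) = lim(x→0) [exponent × ln(base)]
  Evaluate using L'Hôpital or standard limits, then exponentiate.
  L = 1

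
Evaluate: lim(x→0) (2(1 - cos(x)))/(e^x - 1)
This is a 0/0 indeterminate form.

Apply L'Hôpital's rule: differentiate numerator and denominator separately.
  f(x) = 2 - 2·cos(x)   ⇒   f'(x) = 2·sin(x)
  g(x) = e^(x) - 1   ⇒   g'(x) = e^(x)
  lim(x→0) f'(x)/g'(x) = lim(x→0) (2·sin(x))/(e^(x))
  = 0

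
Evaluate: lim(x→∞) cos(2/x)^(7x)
This is an exponential indeterminate form.

For exponential indeterminate forms, take the natural log:
  Let L = lim(x→∞) cos(2/x)^(7x)
  Then ln(L) = lim(x→∞) [exponent × ln(base)]
  Evaluate using L'Hôpital or standard limits, then exponentiate.
  L = 1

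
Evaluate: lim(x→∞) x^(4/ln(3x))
This is an exponential indeterminate form.

For exponential indeterminate forms, take the natural log:
  Let L = lim(x→∞) x^(4/ln(3x))
  Then ln(L) = lim(x→∞) [exponent × ln(base)]
  Evaluate using L'Hôpital or standard limits, then exponentiate.
  L = e^(4)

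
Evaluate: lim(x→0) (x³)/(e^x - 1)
This is a 0/0 indeterminate form.

Apply L'Hôpital's rule: differentiate numerator and denominator separately.
  f(x) = x^3   ⇒   f'(x) = 3·x^2
  g(x) = e^(x) - 1   ⇒   g'(x) = e^(x)
  lim(x→0) f'(x)/g'(x) = lim(x→0) (3·x^2)/(e^(x))
  = 0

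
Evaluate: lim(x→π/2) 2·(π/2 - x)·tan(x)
This is a 0·∞ indeterminate form.

Rewrite 0·∞ as a quotient (0/0 or ∞/∞ form), then apply L'Hôpital's rule:
  lim(x→π/2) 2·(π/2 - x)·tan(x) = 2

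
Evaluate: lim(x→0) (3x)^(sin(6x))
This is an exponential indeterminate form.

For exponential indeterminate forms, take the natural log:
  Let L = lim(x→0) (3x)^(sin(6x))
  Then ln(L) = lim(x→0) [exponent × ln(base)]
  Evaluate using L'Hôpital or standard limits, then exponentiate.
  L = 1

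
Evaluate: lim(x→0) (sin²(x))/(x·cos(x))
This is a 0/0 indeterminate form.

Apply L'Hôpital's rule: differentiate numerator and denominator separately.
  f(x) = sin(x)^2   ⇒   f'(x) = 2·sin(x)·cos(x)
  g(x) = x·cos(x)   ⇒   g'(x) = -x·sin(x) + cos(x)
  lim(x→0) f'(x)/g'(x) = lim(x→0) (2·sin(x)·cos(x))/(-x·sin(x) + cos(x))
  = 0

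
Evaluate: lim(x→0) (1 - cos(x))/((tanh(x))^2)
This is a 0/0 indeterminate form.

Apply L'Hôpital's rule: differentiate numerator and denominator separately.
  f(x) = 1 - cos(x)   ⇒   f'(x) = sin(x)
  g(x) = tanh(x)^2   ⇒   g'(x) = (2 - 2·tanh(x)^2)·tanh(x)
  lim(x→0) f'(x)/g'(x) = lim(x→0) (sin(x))/((2 - 2·tanh(x)^2)·tanh(x))
  = 1/2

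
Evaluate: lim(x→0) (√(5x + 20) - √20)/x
This is a standard limit.

Factor or rationalize the expression:
  lim(x→0) (√(5x + 20) - √20)/x = sqrt(5)/4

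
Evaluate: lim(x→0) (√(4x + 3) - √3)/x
This is a standard limit.

Factor or rationalize the expression:
  lim(x→0) (√(4x + 3) - √3)/x = 2·sqrt(3)/3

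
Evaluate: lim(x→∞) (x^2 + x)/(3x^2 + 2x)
This is an ∞/∞ indeterminate form.

Apply L'Hôpital's rule: differentiate numerator and denominator separately.
  f(x) = x^2 + x   ⇒   f'(x) = 2·x + 1
  g(x) = 3·x^2 + 2·x   ⇒   g'(x) = 6·x + 2
  lim(x→∞) f'(x)/g'(x) = lim(x→∞) (2·x + 1)/(6·x + 2)
  = 1/3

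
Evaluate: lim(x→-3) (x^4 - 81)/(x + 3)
This is a standard limit.

Factor or rationalize the expression:
  lim(x→-3) (x^4 - 81)/(x + 3) = -108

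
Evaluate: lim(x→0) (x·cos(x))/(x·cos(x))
This is a 0/0 indeterminate form.

Apply L'Hôpital's rule: differentiate numerator and denominator separately.
  f(x) = x·cos(x)   ⇒   f'(x) = -x·sin(x) + cos(x)
  g(x) = x·cos(x)   ⇒   g'(x) = -x·sin(x) + cos(x)
  lim(x→0) f'(x)/g'(x) = lim(x→0) (-x·sin(x) + cos(x))/(-x·sin(x) + cos(x))
  = 1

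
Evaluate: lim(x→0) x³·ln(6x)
This is a 0·∞ indeterminate form.

Rewrite 0·∞ as a quotient (0/0 or ∞/∞ form), then apply L'Hôpital's rule:
  lim(x→0) x³·ln(6x) = 0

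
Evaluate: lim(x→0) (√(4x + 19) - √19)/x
This is a standard limit.

Factor or rationalize the expression:
  lim(x→0) (√(4x + 19) - √19)/x = 2·sqrt(19)/19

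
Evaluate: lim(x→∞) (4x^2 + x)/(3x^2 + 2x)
This is an ∞/∞ indeterminate form.

Apply L'Hôpital's rule: differentiate numerator and denominator separately.
  f(x) = 4·x^2 + x   ⇒   f'(x) = 8·x + 1
  g(x) = 3·x^2 + 2·x   ⇒   g'(x) = 6·x + 2
  lim(x→∞) f'(x)/g'(x) = lim(x→∞) (8·x + 1)/(6·x + 2)
  = 4/3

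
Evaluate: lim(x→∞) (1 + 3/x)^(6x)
This is an exponential indeterminate form.

For exponential indeterminate forms, take the natural log:
  Let L = lim(x→∞) (1 + 3/x)^(6x)
  Then ln(L) = lim(x→∞) [exponent × ln(base)]
  Evaluate using L'Hôpital or standard limits, then exponentiate.
  L = e^(18)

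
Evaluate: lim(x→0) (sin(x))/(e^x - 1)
This is a 0/0 indeterminate form.

Apply L'Hôpital's rule: differentiate numerator and denominator separately.
  f(x) = sin(x)   ⇒   f'(x) = cos(x)
  g(x) = e^(x) - 1   ⇒   g'(x) = e^(x)
  lim(x→0) f'(x)/g'(x) = lim(x→0) (cos(x))/(e^(x))
  = 1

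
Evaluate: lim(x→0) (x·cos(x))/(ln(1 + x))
This is a 0/0 indeterminate form.

Apply L'Hôpital's rule: differentiate numerator and denominator separately.
  f(x) = x·cos(x)   ⇒   f'(x) = -x·sin(x) + cos(x)
  g(x) = ln(x + 1)   ⇒   g'(x) = 1/(x + 1)
  lim(x→0) f'(x)/g'(x) = lim(x→0) (-x·sin(x) + cos(x))/(1/(x + 1))
  = 1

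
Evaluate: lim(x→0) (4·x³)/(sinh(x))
This is a 0/0 indeterminate form.

Apply L'Hôpital's rule: differentiate numerator and denominator separately.
  f(x) = 4·x^3   ⇒   f'(x) = 12·x^2
  g(x) = sinh(x)   ⇒   g'(x) = cosh(x)
  lim(x→0) f'(x)/g'(x) = lim(x→0) (12·x^2)/(cosh(x))
  = 0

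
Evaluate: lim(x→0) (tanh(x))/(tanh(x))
This is a 0/0 indeterminate form.

Apply L'Hôpital's rule: differentiate numerator and denominator separately.
  f(x) = tanh(x)   ⇒   f'(x) = 1 - tanh(x)^2
  g(x) = tanh(x)   ⇒   g'(x) = 1 - tanh(x)^2
  lim(x→0) f'(x)/g'(x) = lim(x→0) (1 - tanh(x)^2)/(1 - tanh(x)^2)
  = 1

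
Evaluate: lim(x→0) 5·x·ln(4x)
This is a 0·∞ indeterminate form.

Rewrite 0·∞ as a quotient (0/0 or ∞/∞ form), then apply L'Hôpital's rule:
  lim(x→0) 5·x·ln(4x) = 0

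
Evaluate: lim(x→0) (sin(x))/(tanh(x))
This is a 0/0 indeterminate form.

Apply L'Hôpital's rule: differentiate numerator and denominator separately.
  f(x) = sin(x)   ⇒   f'(x) = cos(x)
  g(x) = tanh(x)   ⇒   g'(x) = 1 - tanh(x)^2
  lim(x→0) f'(x)/g'(x) = lim(x→0) (cos(x))/(1 - tanh(x)^2)
  = 1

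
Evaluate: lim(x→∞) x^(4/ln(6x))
This is an exponential indeterminate form.

For exponential indeterminate forms, take the natural log:
  Let L = lim(x→∞) x^(4/ln(6x))
  Then ln(L) = lim(x→∞) [exponent × ln(base)]
  Evaluate using L'Hôpital or standard limits, then exponentiate.
  L = e^(4)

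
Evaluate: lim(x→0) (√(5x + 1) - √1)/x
This is a standard limit.

Factor or rationalize the expression:
  lim(x→0) (√(5x + 1) - √1)/x = 5/2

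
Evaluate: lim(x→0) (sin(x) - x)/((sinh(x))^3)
This is a 0/0 indeterminate form.

Apply L'Hôpital's rule: differentiate numerator and denominator separately.
  f(x) = -x + sin(x)   ⇒   f'(x) = cos(x) - 1
  g(x) = sinh(x)^3   ⇒   g'(x) = 3·sinh(x)^2·cosh(x)
  lim(x→0) f'(x)/g'(x) = lim(x→0) (cos(x) - 1)/(3·sinh(x)^2·cosh(x))
  = -1/6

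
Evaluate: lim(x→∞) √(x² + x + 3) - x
This is an ∞-∞ indeterminate form.

Combine fractions or rationalize to convert ∞-∞ to 0/0 form:
  lim(x→∞) √(x² + x + 3) - x = 1/2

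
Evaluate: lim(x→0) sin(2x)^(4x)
This is an exponential indeterminate form.

For exponential indeterminate forms, take the natural log:
  Let L = lim(x→0) sin(2x)^(4x)
  Then ln(L) = lim(x→0) [exponent × ln(base)]
  Evaluate using L'Hôpital or standard limits, then exponentiate.
  L = 1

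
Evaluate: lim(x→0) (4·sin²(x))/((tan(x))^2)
This is a 0/0 indeterminate form.

Apply L'Hôpital's rule: differentiate numerator and denominator separately.
  f(x) = 4·sin(x)^2   ⇒   f'(x) = 8·sin(x)·cos(x)
  g(x) = tan(x)^2   ⇒   g'(x) = (2·tan(x)^2 + 2)·tan(x)
  lim(x→0) f'(x)/g'(x) = lim(x→0) (8·sin(x)·cos(x))/((2·tan(x)^2 + 2)·tan(x))
  = 4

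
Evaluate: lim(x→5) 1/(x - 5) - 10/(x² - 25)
This is an ∞-∞ indeterminate form.

Combine fractions or rationalize to convert ∞-∞ to 0/0 form:
  lim(x→5) 1/(x - 5) - 10/(x² - 25) = 1/10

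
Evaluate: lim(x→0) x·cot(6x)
This is a 0·∞ indeterminate form.

Rewrite 0·∞ as a quotient (0/0 or ∞/∞ form), then apply L'Hôpital's rule:
  lim(x→0) x·cot(6x) = 1/6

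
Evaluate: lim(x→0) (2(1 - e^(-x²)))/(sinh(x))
This is a 0/0 indeterminate form.

Apply L'Hôpital's rule: differentiate numerator and denominator separately.
  f(x) = 2 - 2·e^(-x^2)   ⇒   f'(x) = 4·x·e^(-x^2)
  g(x) = sinh(x)   ⇒   g'(x) = cosh(x)
  lim(x→0) f'(x)/g'(x) = lim(x→0) (4·x·e^(-x^2))/(cosh(x))
  = 0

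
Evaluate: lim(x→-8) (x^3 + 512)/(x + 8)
This is a standard limit.

Factor or rationalize the expression:
  lim(x→-8) (x^3 + 512)/(x + 8) = 192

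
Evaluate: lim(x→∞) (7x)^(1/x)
This is an exponential indeterminate form.

For exponential indeterminate forms, take the natural log:
  Let L = lim(x→∞) (7x)^(1/x)
  Then ln(L) = lim(x→∞) [exponent × ln(base)]
  Evaluate using L'Hôpital or standard limits, then exponentiate.
  L = 1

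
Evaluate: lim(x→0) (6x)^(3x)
This is an exponential indeterminate form.

For exponential indeterminate forms, take the natural log:
  Let L = lim(x→0) (6x)^(3x)
  Then ln(L) = lim(x→0) [exponent × ln(base)]
  Evaluate using L'Hôpital or standard limits, then exponentiate.
  L = 1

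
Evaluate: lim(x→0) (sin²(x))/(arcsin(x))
This is a 0/0 indeterminate form.

Apply L'Hôpital's rule: differentiate numerator and denominator separately.
  f(x) = sin(x)^2   ⇒   f'(x) = 2·sin(x)·cos(x)
  g(x) = asin(x)   ⇒   g'(x) = 1/sqrt(1 - x^2)
  lim(x→0) f'(x)/g'(x) = lim(x→0) (2·sin(x)·cos(x))/(1/sqrt(1 - x^2))
  = 0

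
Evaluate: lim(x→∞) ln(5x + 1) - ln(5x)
This is an ∞-∞ indeterminate form.

Combine fractions or rationalize to convert ∞-∞ to 0/0 form:
  lim(x→∞) ln(5x + 1) - ln(5x) = 0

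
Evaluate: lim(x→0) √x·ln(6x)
This is a 0·∞ indeterminate form.

Rewrite 0·∞ as a quotient (0/0 or ∞/∞ form), then apply L'Hôpital's rule:
  lim(x→0) √x·ln(6x) = 0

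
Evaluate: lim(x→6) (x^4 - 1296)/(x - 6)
This is a standard limit.

Factor or rationalize the expression:
  lim(x→6) (x^4 - 1296)/(x - 6) = 864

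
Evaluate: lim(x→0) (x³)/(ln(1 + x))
This is a 0/0 indeterminate form.

Apply L'Hôpital's rule: differentiate numerator and denominator separately.
  f(x) = x^3   ⇒   f'(x) = 3·x^2
  g(x) = ln(x + 1)   ⇒   g'(x) = 1/(x + 1)
  lim(x→0) f'(x)/g'(x) = lim(x→0) (3·x^2)/(1/(x + 1))
  = 0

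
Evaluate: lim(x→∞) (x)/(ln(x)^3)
This is an ∞/∞ indeterminate form.

Apply L'Hôpital's rule: differentiate numerator and denominator separately.
  f(x) = x   ⇒   f'(x) = 1
  g(x) = ln(x)^3   ⇒   g'(x) = 3·ln(x)^2/x
  lim(x→∞) f'(x)/g'(x) = lim(x→∞) (1)/(3·ln(x)^2/x)
  = ∞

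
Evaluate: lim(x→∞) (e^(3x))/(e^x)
This is an ∞/∞ indeterminate form.

Apply L'Hôpital's rule: differentiate numerator and denominator separately.
  f(x) = e^(3·x)   ⇒   f'(x) = 3·e^(3·x)
  g(x) = e^(x)   ⇒   g'(x) = e^(x)
  lim(x→∞) f'(x)/g'(x) = lim(x→∞) (3·e^(3·x))/(e^(x))
  = ∞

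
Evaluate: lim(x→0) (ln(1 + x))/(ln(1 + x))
This is a 0/0 indeterminate form.

Apply L'Hôpital's rule: differentiate numerator and denominator separately.
  f(x) = ln(x + 1)   ⇒   f'(x) = 1/(x + 1)
  g(x) = ln(x + 1)   ⇒   g'(x) = 1/(x + 1)
  lim(x→0) f'(x)/g'(x) = lim(x→0) (1/(x + 1))/(1/(x + 1))
  = 1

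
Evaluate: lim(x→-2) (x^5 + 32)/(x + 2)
This is a standard limit.

Factor or rationalize the expression:
  lim(x→-2) (x^5 + 32)/(x + 2) = 80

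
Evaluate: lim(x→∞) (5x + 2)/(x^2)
This is an ∞/∞ indeterminate form.

Apply L'Hôpital's rule: differentiate numerator and denominator separately.
  f(x) = 5·x + 2   ⇒   f'(x) = 5
  g(x) = x^2   ⇒   g'(x) = 2·x
  lim(x→∞) f'(x)/g'(x) = lim(x→∞) (5)/(2·x)
  = 0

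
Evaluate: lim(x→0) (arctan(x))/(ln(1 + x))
This is a 0/0 indeterminate form.

Apply L'Hôpital's rule: differentiate numerator and denominator separately.
  f(x) = atan(x)   ⇒   f'(x) = 1/(x^2 + 1)
  g(x) = ln(x + 1)   ⇒   g'(x) = 1/(x + 1)
  lim(x→0) f'(x)/g'(x) = lim(x→0) (1/(x^2 + 1))/(1/(x + 1))
  = 1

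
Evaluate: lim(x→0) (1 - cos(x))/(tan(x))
This is a 0/0 indeterminate form.

Apply L'Hôpital's rule: differentiate numerator and denominator separately.
  f(x) = 1 - cos(x)   ⇒   f'(x) = sin(x)
  g(x) = tan(x)   ⇒   g'(x) = tan(x)^2 + 1
  lim(x→0) f'(x)/g'(x) = lim(x→0) (sin(x))/(tan(x)^2 + 1)
  = 0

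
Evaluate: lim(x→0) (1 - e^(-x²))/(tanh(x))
This is a 0/0 indeterminate form.

Apply L'Hôpital's rule: differentiate numerator and denominator separately.
  f(x) = 1 - e^(-x^2)   ⇒   f'(x) = 2·x·e^(-x^2)
  g(x) = tanh(x)   ⇒   g'(x) = 1 - tanh(x)^2
  lim(x→0) f'(x)/g'(x) = lim(x→0) (2·x·e^(-x^2))/(1 - tanh(x)^2)
  = 0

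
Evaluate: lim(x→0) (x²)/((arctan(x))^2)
This is a 0/0 indeterminate form.

Apply L'Hôpital's rule: differentiate numerator and denominator separately.
  f(x) = x^2   ⇒   f'(x) = 2·x
  g(x) = atan(x)^2   ⇒   g'(x) = 2·atan(x)/(x^2 + 1)
  lim(x→0) f'(x)/g'(x) = lim(x→0) (2·x)/(2·atan(x)/(x^2 + 1))
  = 1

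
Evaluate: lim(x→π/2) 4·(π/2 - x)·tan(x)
This is a 0·∞ indeterminate form.

Rewrite 0·∞ as a quotient (0/0 or ∞/∞ form), then apply L'Hôpital's rule:
  lim(x→π/2) 4·(π/2 - x)·tan(x) = 4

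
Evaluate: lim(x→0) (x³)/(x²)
This is a 0/0 indeterminate form.

Apply L'Hôpital's rule: differentiate numerator and denominator separately.
  f(x) = x^3   ⇒   f'(x) = 3·x^2
  g(x) = x^2   ⇒   g'(x) = 2·x
  lim(x→0) f'(x)/g'(x) = lim(x→0) (3·x^2)/(2·x)
  = 0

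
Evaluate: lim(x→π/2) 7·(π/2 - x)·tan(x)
This is a 0·∞ indeterminate form.

Rewrite 0·∞ as a quotient (0/0 or ∞/∞ form), then apply L'Hôpital's rule:
  lim(x→π/2) 7·(π/2 - x)·tan(x) = 7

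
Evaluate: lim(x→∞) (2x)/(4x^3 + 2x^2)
This is an ∞/∞ indeterminate form.

Apply L'Hôpital's rule: differentiate numerator and denominator separately.
  f(x) = 2·x   ⇒   f'(x) = 2
  g(x) = 4·x^3 + 2·x^2   ⇒   g'(x) = 12·x^2 + 4·x
  lim(x→∞) f'(x)/g'(x) = lim(x→∞) (2)/(12·x^2 + 4·x)
  = 0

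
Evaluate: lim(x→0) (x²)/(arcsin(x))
This is a 0/0 indeterminate form.

Apply L'Hôpital's rule: differentiate numerator and denominator separately.
  f(x) = x^2   ⇒   f'(x) = 2·x
  g(x) = asin(x)   ⇒   g'(x) = 1/sqrt(1 - x^2)
  lim(x→0) f'(x)/g'(x) = lim(x→0) (2·x)/(1/sqrt(1 - x^2))
  = 0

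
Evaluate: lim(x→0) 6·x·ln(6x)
This is a 0·∞ indeterminate form.

Rewrite 0·∞ as a quotient (0/0 or ∞/∞ form), then apply L'Hôpital's rule:
  lim(x→0) 6·x·ln(6x) = 0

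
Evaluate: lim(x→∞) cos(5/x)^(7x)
This is an exponential indeterminate form.

For exponential indeterminate forms, take the natural log:
  Let L = lim(x→∞) cos(5/x)^(7x)
  Then ln(L) = lim(x→∞) [exponent × ln(base)]
  Evaluate using L'Hôpital or standard limits, then exponentiate.
  L = 1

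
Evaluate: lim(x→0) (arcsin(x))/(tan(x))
This is a 0/0 indeterminate form.

Apply L'Hôpital's rule: differentiate numerator and denominator separately.
  f(x) = asin(x)   ⇒   f'(x) = 1/sqrt(1 - x^2)
  g(x) = tan(x)   ⇒   g'(x) = tan(x)^2 + 1
  lim(x→0) f'(x)/g'(x) = lim(x→0) (1/sqrt(1 - x^2))/(tan(x)^2 + 1)
  = 1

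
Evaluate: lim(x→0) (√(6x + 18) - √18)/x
This is a standard limit.

Factor or rationalize the expression:
  lim(x→0) (√(6x + 18) - √18)/x = sqrt(2)/2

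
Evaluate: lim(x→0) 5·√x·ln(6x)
This is a 0·∞ indeterminate form.

Rewrite 0·∞ as a quotient (0/0 or ∞/∞ form), then apply L'Hôpital's rule:
  lim(x→0) 5·√x·ln(6x) = 0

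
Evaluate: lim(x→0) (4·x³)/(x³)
This is a 0/0 indeterminate form.

Apply L'Hôpital's rule: differentiate numerator and denominator separately.
  f(x) = 4·x^3   ⇒   f'(x) = 12·x^2
  g(x) = x^3   ⇒   g'(x) = 3·x^2
  lim(x→0) f'(x)/g'(x) = lim(x→0) (12·x^2)/(3·x^2)
  = 4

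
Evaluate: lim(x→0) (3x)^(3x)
This is an exponential indeterminate form.

For exponential indeterminate forms, take the natural log:
  Let L = lim(x→0) (3x)^(3x)
  Then ln(L) = lim(x→0) [exponent × ln(base)]
  Evaluate using L'Hôpital or standard limits, then exponentiate.
  L = 1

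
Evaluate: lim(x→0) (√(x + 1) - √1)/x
This is a standard limit.

Factor or rationalize the expression:
  lim(x→0) (√(x + 1) - √1)/x = 1/2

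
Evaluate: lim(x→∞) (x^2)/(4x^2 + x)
This is an ∞/∞ indeterminate form.

Apply L'Hôpital's rule: differentiate numerator and denominator separately.
  f(x) = x^2   ⇒   f'(x) = 2·x
  g(x) = 4·x^2 + x   ⇒   g'(x) = 8·x + 1
  lim(x→∞) f'(x)/g'(x) = lim(x→∞) (2·x)/(8·x + 1)
  = 1/4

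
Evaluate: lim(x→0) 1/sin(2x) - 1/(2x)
This is an ∞-∞ indeterminate form.

Combine fractions or rationalize to convert ∞-∞ to 0/0 form:
  lim(x→0) 1/sin(2x) - 1/(2x) = 0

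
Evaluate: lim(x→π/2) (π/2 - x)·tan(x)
This is a 0·∞ indeterminate form.

Rewrite 0·∞ as a quotient (0/0 or ∞/∞ form), then apply L'Hôpital's rule:
  lim(x→π/2) (π/2 - x)·tan(x) = 1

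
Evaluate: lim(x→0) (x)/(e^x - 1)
This is a 0/0 indeterminate form.

Apply L'Hôpital's rule: differentiate numerator and denominator separately.
  f(x) = x   ⇒   f'(x) = 1
  g(x) = e^(x) - 1   ⇒   g'(x) = e^(x)
  lim(x→0) f'(x)/g'(x) = lim(x→0) (1)/(e^(x))
  = 1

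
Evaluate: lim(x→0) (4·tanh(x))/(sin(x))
This is a 0/0 indeterminate form.

Apply L'Hôpital's rule: differentiate numerator and denominator separately.
  f(x) = 4·tanh(x)   ⇒   f'(x) = 4 - 4·tanh(x)^2
  g(x) = sin(x)   ⇒   g'(x) = cos(x)
  lim(x→0) f'(x)/g'(x) = lim(x→0) (4 - 4·tanh(x)^2)/(cos(x))
  = 4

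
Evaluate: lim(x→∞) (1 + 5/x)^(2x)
This is an exponential indeterminate form.

For exponential indeterminate forms, take the natural log:
  Let L = lim(x→∞) (1 + 5/x)^(2x)
  Then ln(L) = lim(x→∞) [exponent × ln(base)]
  Evaluate using L'Hôpital or standard limits, then exponentiate.
  L = e^(10)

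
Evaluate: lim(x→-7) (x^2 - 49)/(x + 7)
This is a standard limit.

Factor or rationalize the expression:
  lim(x→-7) (x^2 - 49)/(x + 7) = -14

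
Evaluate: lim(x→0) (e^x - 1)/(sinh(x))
This is a 0/0 indeterminate form.

Apply L'Hôpital's rule: differentiate numerator and denominator separately.
  f(x) = e^(x) - 1   ⇒   f'(x) = e^(x)
  g(x) = sinh(x)   ⇒   g'(x) = cosh(x)
  lim(x→0) f'(x)/g'(x) = lim(x→0) (e^(x))/(cosh(x))
  = 1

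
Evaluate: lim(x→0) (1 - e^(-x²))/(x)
This is a 0/0 indeterminate form.

Apply L'Hôpital's rule: differentiate numerator and denominator separately.
  f(x) = 1 - e^(-x^2)   ⇒   f'(x) = 2·x·e^(-x^2)
  g(x) = x   ⇒   g'(x) = 1
  lim(x→0) f'(x)/g'(x) = lim(x→0) (2·x·e^(-x^2))/(1)
  = 0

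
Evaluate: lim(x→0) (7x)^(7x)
This is an exponential indeterminate form.

For exponential indeterminate forms, take the natural log:
  Let L = lim(x→0) (7x)^(7x)
  Then ln(L) = lim(x→0) [exponent × ln(base)]
  Evaluate using L'Hôpital or standard limits, then exponentiate.
  L = 1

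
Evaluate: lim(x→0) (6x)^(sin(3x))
This is an exponential indeterminate form.

For exponential indeterminate forms, take the natural log:
  Let L = lim(x→0) (6x)^(sin(3x))
  Then ln(L) = lim(x→0) [exponent × ln(base)]
  Evaluate using L'Hôpital or standard limits, then exponentiate.
  L = 1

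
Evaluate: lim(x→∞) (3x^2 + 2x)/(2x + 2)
This is an ∞/∞ indeterminate form.

Apply L'Hôpital's rule: differentiate numerator and denominator separately.
  f(x) = 3·x^2 + 2·x   ⇒   f'(x) = 6·x + 2
  g(x) = 2·x + 2   ⇒   g'(x) = 2
  lim(x→∞) f'(x)/g'(x) = lim(x→∞) (6·x + 2)/(2)
  = ∞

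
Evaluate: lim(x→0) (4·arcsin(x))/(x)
This is a 0/0 indeterminate form.

Apply L'Hôpital's rule: differentiate numerator and denominator separately.
  f(x) = 4·asin(x)   ⇒   f'(x) = 4/sqrt(1 - x^2)
  g(x) = x   ⇒   g'(x) = 1
  lim(x→0) f'(x)/g'(x) = lim(x→0) (4/sqrt(1 - x^2))/(1)
  = 4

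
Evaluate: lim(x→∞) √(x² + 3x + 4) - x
This is an ∞-∞ indeterminate form.

Combine fractions or rationalize to convert ∞-∞ to 0/0 form:
  lim(x→∞) √(x² + 3x + 4) - x = 3/2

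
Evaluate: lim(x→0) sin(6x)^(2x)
This is an exponential indeterminate form.

For exponential indeterminate forms, take the natural log:
  Let L = lim(x→0) sin(6x)^(2x)
  Then ln(L) = lim(x→0) [exponent × ln(base)]
  Evaluate using L'Hôpital or standard limits, then exponentiate.
  L = 1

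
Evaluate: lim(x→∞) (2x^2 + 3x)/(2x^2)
This is an ∞/∞ indeterminate form.

Apply L'Hôpital's rule: differentiate numerator and denominator separately.
  f(x) = 2·x^2 + 3·x   ⇒   f'(x) = 4·x + 3
  g(x) = 2·x^2   ⇒   g'(x) = 4·x
  lim(x→∞) f'(x)/g'(x) = lim(x→∞) (4·x + 3)/(4·x)
  = 1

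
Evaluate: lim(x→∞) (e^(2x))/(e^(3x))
This is an ∞/∞ indeterminate form.

Apply L'Hôpital's rule: differentiate numerator and denominator separately.
  f(x) = e^(2·x)   ⇒   f'(x) = 2·e^(2·x)
  g(x) = e^(3·x)   ⇒   g'(x) = 3·e^(3·x)
  lim(x→∞) f'(x)/g'(x) = lim(x→∞) (2·e^(2·x))/(3·e^(3·x))
  = 0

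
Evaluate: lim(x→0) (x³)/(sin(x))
This is a 0/0 indeterminate form.

Apply L'Hôpital's rule: differentiate numerator and denominator separately.
  f(x) = x^3   ⇒   f'(x) = 3·x^2
  g(x) = sin(x)   ⇒   g'(x) = cos(x)
  lim(x→0) f'(x)/g'(x) = lim(x→0) (3·x^2)/(cos(x))
  = 0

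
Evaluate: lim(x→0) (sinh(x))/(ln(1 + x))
This is a 0/0 indeterminate form.

Apply L'Hôpital's rule: differentiate numerator and denominator separately.
  f(x) = sinh(x)   ⇒   f'(x) = cosh(x)
  g(x) = ln(x + 1)   ⇒   g'(x) = 1/(x + 1)
  lim(x→0) f'(x)/g'(x) = lim(x→0) (cosh(x))/(1/(x + 1))
  = 1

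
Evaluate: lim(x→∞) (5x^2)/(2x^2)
This is an ∞/∞ indeterminate form.

Apply L'Hôpital's rule: differentiate numerator and denominator separately.
  f(x) = 5·x^2   ⇒   f'(x) = 10·x
  g(x) = 2·x^2   ⇒   g'(x) = 4·x
  lim(x→∞) f'(x)/g'(x) = lim(x→∞) (10·x)/(4·x)
  = 5/2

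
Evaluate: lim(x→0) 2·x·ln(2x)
This is a 0·∞ indeterminate form.

Rewrite 0·∞ as a quotient (0/0 or ∞/∞ form), then apply L'Hôpital's rule:
  lim(x→0) 2·x·ln(2x) = 0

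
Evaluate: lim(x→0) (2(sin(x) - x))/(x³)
This is a 0/0 indeterminate form.

Apply L'Hôpital's rule: differentiate numerator and denominator separately.
  f(x) = -2·x + 2·sin(x)   ⇒   f'(x) = 2·cos(x) - 2
  g(x) = x^3   ⇒   g'(x) = 3·x^2
  lim(x→0) f'(x)/g'(x) = lim(x→0) (2·cos(x) - 2)/(3·x^2)
  = -1/3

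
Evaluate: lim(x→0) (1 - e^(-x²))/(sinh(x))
This is a 0/0 indeterminate form.

Apply L'Hôpital's rule: differentiate numerator and denominator separately.
  f(x) = 1 - e^(-x^2)   ⇒   f'(x) = 2·x·e^(-x^2)
  g(x) = sinh(x)   ⇒   g'(x) = cosh(x)
  lim(x→0) f'(x)/g'(x) = lim(x→0) (2·x·e^(-x^2))/(cosh(x))
  = 0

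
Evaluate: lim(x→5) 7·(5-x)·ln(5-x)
This is a 0·∞ indeterminate form.

Rewrite 0·∞ as a quotient (0/0 or ∞/∞ form), then apply L'Hôpital's rule:
  lim(x→5) 7·(5-x)·ln(5-x) = 0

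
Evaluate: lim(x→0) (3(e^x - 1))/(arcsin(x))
This is a 0/0 indeterminate form.

Apply L'Hôpital's rule: differentiate numerator and denominator separately.
  f(x) = 3·e^(x) - 3   ⇒   f'(x) = 3·e^(x)
  g(x) = asin(x)   ⇒   g'(x) = 1/sqrt(1 - x^2)
  lim(x→0) f'(x)/g'(x) = lim(x→0) (3·e^(x))/(1/sqrt(1 - x^2))
  = 3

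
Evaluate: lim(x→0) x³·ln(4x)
This is a 0·∞ indeterminate form.

Rewrite 0·∞ as a quotient (0/0 or ∞/∞ form), then apply L'Hôpital's rule:
  lim(x→0) x³·ln(4x) = 0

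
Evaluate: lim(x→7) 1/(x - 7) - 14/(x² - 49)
This is an ∞-∞ indeterminate form.

Combine fractions or rationalize to convert ∞-∞ to 0/0 form:
  lim(x→7) 1/(x - 7) - 14/(x² - 49) = 1/14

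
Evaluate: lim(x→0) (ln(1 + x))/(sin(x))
This is a 0/0 indeterminate form.

Apply L'Hôpital's rule: differentiate numerator and denominator separately.
  f(x) = ln(x + 1)   ⇒   f'(x) = 1/(x + 1)
  g(x) = sin(x)   ⇒   g'(x) = cos(x)
  lim(x→0) f'(x)/g'(x) = lim(x→0) (1/(x + 1))/(cos(x))
  = 1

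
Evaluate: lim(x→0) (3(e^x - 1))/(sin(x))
This is a 0/0 indeterminate form.

Apply L'Hôpital's rule: differentiate numerator and denominator separately.
  f(x) = 3·e^(x) - 3   ⇒   f'(x) = 3·e^(x)
  g(x) = sin(x)   ⇒   g'(x) = cos(x)
  lim(x→0) f'(x)/g'(x) = lim(x→0) (3·e^(x))/(cos(x))
  = 3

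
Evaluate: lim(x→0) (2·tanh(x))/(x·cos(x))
This is a 0/0 indeterminate form.

Apply L'Hôpital's rule: differentiate numerator and denominator separately.
  f(x) = 2·tanh(x)   ⇒   f'(x) = 2 - 2·tanh(x)^2
  g(x) = x·cos(x)   ⇒   g'(x) = -x·sin(x) + cos(x)
  lim(x→0) f'(x)/g'(x) = lim(x→0) (2 - 2·tanh(x)^2)/(-x·sin(x) + cos(x))
  = 2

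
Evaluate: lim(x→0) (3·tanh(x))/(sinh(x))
This is a 0/0 indeterminate form.

Apply L'Hôpital's rule: differentiate numerator and denominator separately.
  f(x) = 3·tanh(x)   ⇒   f'(x) = 3 - 3·tanh(x)^2
  g(x) = sinh(x)   ⇒   g'(x) = cosh(x)
  lim(x→0) f'(x)/g'(x) = lim(x→0) (3 - 3·tanh(x)^2)/(cosh(x))
  = 3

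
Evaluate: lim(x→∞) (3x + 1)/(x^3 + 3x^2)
This is an ∞/∞ indeterminate form.

Apply L'Hôpital's rule: differentiate numerator and denominator separately.
  f(x) = 3·x + 1   ⇒   f'(x) = 3
  g(x) = x^3 + 3·x^2   ⇒   g'(x) = 3·x^2 + 6·x
  lim(x→∞) f'(x)/g'(x) = lim(x→∞) (3)/(3·x^2 + 6·x)
  = 0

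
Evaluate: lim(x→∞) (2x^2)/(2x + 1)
This is an ∞/∞ indeterminate form.

Apply L'Hôpital's rule: differentiate numerator and denominator separately.
  f(x) = 2·x^2   ⇒   f'(x) = 4·x
  g(x) = 2·x + 1   ⇒   g'(x) = 2
  lim(x→∞) f'(x)/g'(x) = lim(x→∞) (4·x)/(2)
  = ∞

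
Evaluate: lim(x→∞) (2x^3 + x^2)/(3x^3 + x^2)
This is an ∞/∞ indeterminate form.

Apply L'Hôpital's rule: differentiate numerator and denominator separately.
  f(x) = 2·x^3 + x^2   ⇒   f'(x) = 6·x^2 + 2·x
  g(x) = 3·x^3 + x^2   ⇒   g'(x) = 9·x^2 + 2·x
  lim(x→∞) f'(x)/g'(x) = lim(x→∞) (6·x^2 + 2·x)/(9·x^2 + 2·x)
  = 2/3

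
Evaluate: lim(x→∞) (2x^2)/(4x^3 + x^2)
This is an ∞/∞ indeterminate form.

Apply L'Hôpital's rule: differentiate numerator and denominator separately.
  f(x) = 2·x^2   ⇒   f'(x) = 4·x
  g(x) = 4·x^3 + x^2   ⇒   g'(x) = 12·x^2 + 2·x
  lim(x→∞) f'(x)/g'(x) = lim(x→∞) (4·x)/(12·x^2 + 2·x)
  = 0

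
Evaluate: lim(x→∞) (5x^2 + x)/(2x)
This is an ∞/∞ indeterminate form.

Apply L'Hôpital's rule: differentiate numerator and denominator separately.
  f(x) = 5·x^2 + x   ⇒   f'(x) = 10·x + 1
  g(x) = 2·x   ⇒   g'(x) = 2
  lim(x→∞) f'(x)/g'(x) = lim(x→∞) (10·x + 1)/(2)
  = ∞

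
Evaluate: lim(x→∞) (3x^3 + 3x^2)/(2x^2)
This is an ∞/∞ indeterminate form.

Apply L'Hôpital's rule: differentiate numerator and denominator separately.
  f(x) = 3·x^3 + 3·x^2   ⇒   f'(x) = 9·x^2 + 6·x
  g(x) = 2·x^2   ⇒   g'(x) = 4·x
  lim(x→∞) f'(x)/g'(x) = lim(x→∞) (9·x^2 + 6·x)/(4·x)
  = ∞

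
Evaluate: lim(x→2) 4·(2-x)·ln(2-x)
This is a 0·∞ indeterminate form.

Rewrite 0·∞ as a quotient (0/0 or ∞/∞ form), then apply L'Hôpital's rule:
  lim(x→2) 4·(2-x)·ln(2-x) = 0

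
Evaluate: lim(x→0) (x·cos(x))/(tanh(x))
This is a 0/0 indeterminate form.

Apply L'Hôpital's rule: differentiate numerator and denominator separately.
  f(x) = x·cos(x)   ⇒   f'(x) = -x·sin(x) + cos(x)
  g(x) = tanh(x)   ⇒   g'(x) = 1 - tanh(x)^2
  lim(x→0) f'(x)/g'(x) = lim(x→0) (-x·sin(x) + cos(x))/(1 - tanh(x)^2)
  = 1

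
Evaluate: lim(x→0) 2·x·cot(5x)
This is a 0·∞ indeterminate form.

Rewrite 0·∞ as a quotient (0/0 or ∞/∞ form), then apply L'Hôpital's rule:
  lim(x→0) 2·x·cot(5x) = 2/5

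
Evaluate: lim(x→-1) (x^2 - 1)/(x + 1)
This is a standard limit.

Factor or rationalize the expression:
  lim(x→-1) (x^2 - 1)/(x + 1) = -2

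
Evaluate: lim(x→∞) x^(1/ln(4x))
This is an exponential indeterminate form.

For exponential indeterminate forms, take the natural log:
  Let L = lim(x→∞) x^(1/ln(4x))
  Then ln(L) = lim(x→∞) [exponent × ln(base)]
  Evaluate using L'Hôpital or standard limits, then exponentiate.
  L = e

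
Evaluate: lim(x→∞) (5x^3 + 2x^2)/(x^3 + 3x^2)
This is an ∞/∞ indeterminate form.

Apply L'Hôpital's rule: differentiate numerator and denominator separately.
  f(x) = 5·x^3 + 2·x^2   ⇒   f'(x) = 15·x^2 + 4·x
  g(x) = x^3 + 3·x^2   ⇒   g'(x) = 3·x^2 + 6·x
  lim(x→∞) f'(x)/g'(x) = lim(x→∞) (15·x^2 + 4·x)/(3·x^2 + 6·x)
  = 5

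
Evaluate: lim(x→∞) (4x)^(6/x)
This is an exponential indeterminate form.

For exponential indeterminate forms, take the natural log:
  Let L = lim(x→∞) (4x)^(6/x)
  Then ln(L) = lim(x→∞) [exponent × ln(base)]
  Evaluate using L'Hôpital or standard limits, then exponentiate.
  L = 1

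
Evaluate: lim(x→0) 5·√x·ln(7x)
This is a 0·∞ indeterminate form.

Rewrite 0·∞ as a quotient (0/0 or ∞/∞ form), then apply L'Hôpital's rule:
  lim(x→0) 5·√x·ln(7x) = 0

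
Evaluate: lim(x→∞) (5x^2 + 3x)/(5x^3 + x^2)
This is an ∞/∞ indeterminate form.

Apply L'Hôpital's rule: differentiate numerator and denominator separately.
  f(x) = 5·x^2 + 3·x   ⇒   f'(x) = 10·x + 3
  g(x) = 5·x^3 + x^2   ⇒   g'(x) = 15·x^2 + 2·x
  lim(x→∞) f'(x)/g'(x) = lim(x→∞) (10·x + 3)/(15·x^2 + 2·x)
  = 0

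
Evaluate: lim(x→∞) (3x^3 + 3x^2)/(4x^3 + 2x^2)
This is an ∞/∞ indeterminate form.

Apply L'Hôpital's rule: differentiate numerator and denominator separately.
  f(x) = 3·x^3 + 3·x^2   ⇒   f'(x) = 9·x^2 + 6·x
  g(x) = 4·x^3 + 2·x^2   ⇒   g'(x) = 12·x^2 + 4·x
  lim(x→∞) f'(x)/g'(x) = lim(x→∞) (9·x^2 + 6·x)/(12·x^2 + 4·x)
  = 3/4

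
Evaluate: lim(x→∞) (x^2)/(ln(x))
This is an ∞/∞ indeterminate form.

Apply L'Hôpital's rule: differentiate numerator and denominator separately.
  f(x) = x^2   ⇒   f'(x) = 2·x
  g(x) = ln(x)   ⇒   g'(x) = 1/x
  lim(x→∞) f'(x)/g'(x) = lim(x→∞) (2·x)/(1/x)
  = ∞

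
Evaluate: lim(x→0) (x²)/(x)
This is a 0/0 indeterminate form.

Apply L'Hôpital's rule: differentiate numerator and denominator separately.
  f(x) = x^2   ⇒   f'(x) = 2·x
  g(x) = x   ⇒   g'(x) = 1
  lim(x→0) f'(x)/g'(x) = lim(x→0) (2·x)/(1)
  = 0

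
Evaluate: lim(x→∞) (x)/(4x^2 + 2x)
This is an ∞/∞ indeterminate form.

Apply L'Hôpital's rule: differentiate numerator and denominator separately.
  f(x) = x   ⇒   f'(x) = 1
  g(x) = 4·x^2 + 2·x   ⇒   g'(x) = 8·x + 2
  lim(x→∞) f'(x)/g'(x) = lim(x→∞) (1)/(8·x + 2)
  = 0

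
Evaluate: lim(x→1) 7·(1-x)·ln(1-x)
This is a 0·∞ indeterminate form.

Rewrite 0·∞ as a quotient (0/0 or ∞/∞ form), then apply L'Hôpital's rule:
  lim(x→1) 7·(1-x)·ln(1-x) = 0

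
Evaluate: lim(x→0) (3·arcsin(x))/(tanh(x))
This is a 0/0 indeterminate form.

Apply L'Hôpital's rule: differentiate numerator and denominator separately.
  f(x) = 3·asin(x)   ⇒   f'(x) = 3/sqrt(1 - x^2)
  g(x) = tanh(x)   ⇒   g'(x) = 1 - tanh(x)^2
  lim(x→0) f'(x)/g'(x) = lim(x→0) (3/sqrt(1 - x^2))/(1 - tanh(x)^2)
  = 3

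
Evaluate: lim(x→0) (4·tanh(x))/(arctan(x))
This is a 0/0 indeterminate form.

Apply L'Hôpital's rule: differentiate numerator and denominator separately.
  f(x) = 4·tanh(x)   ⇒   f'(x) = 4 - 4·tanh(x)^2
  g(x) = atan(x)   ⇒   g'(x) = 1/(x^2 + 1)
  lim(x→0) f'(x)/g'(x) = lim(x→0) (4 - 4·tanh(x)^2)/(1/(x^2 + 1))
  = 4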